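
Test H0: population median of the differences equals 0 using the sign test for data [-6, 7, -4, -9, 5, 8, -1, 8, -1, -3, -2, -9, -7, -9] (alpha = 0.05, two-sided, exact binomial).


Step 1: Discard zero differences. Original n = 14; n_eff = number of nonzero differences = 14.
Nonzero differences (with sign): -6, +7, -4, -9, +5, +8, -1, +8, -1, -3, -2, -9, -7, -9
Step 2: Count signs: positive = 4, negative = 10.
Step 3: Under H0: P(positive) = 0.5, so the number of positives S ~ Bin(14, 0.5).
Step 4: Two-sided exact p-value = sum of Bin(14,0.5) probabilities at or below the observed probability = 0.179565.
Step 5: alpha = 0.05. fail to reject H0.

n_eff = 14, pos = 4, neg = 10, p = 0.179565, fail to reject H0.


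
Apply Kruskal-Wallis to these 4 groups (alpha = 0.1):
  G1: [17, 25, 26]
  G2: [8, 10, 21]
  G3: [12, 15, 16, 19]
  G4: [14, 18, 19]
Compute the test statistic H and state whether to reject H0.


Step 1: Combine all N = 13 observations and assign midranks.
sorted (value, group, rank): (8,G2,1), (10,G2,2), (12,G3,3), (14,G4,4), (15,G3,5), (16,G3,6), (17,G1,7), (18,G4,8), (19,G3,9.5), (19,G4,9.5), (21,G2,11), (25,G1,12), (26,G1,13)
Step 2: Sum ranks within each group.
R_1 = 32 (n_1 = 3)
R_2 = 14 (n_2 = 3)
R_3 = 23.5 (n_3 = 4)
R_4 = 21.5 (n_4 = 3)
Step 3: H = 12/(N(N+1)) * sum(R_i^2/n_i) - 3(N+1)
     = 12/(13*14) * (32^2/3 + 14^2/3 + 23.5^2/4 + 21.5^2/3) - 3*14
     = 0.065934 * 698.812 - 42
     = 4.075549.
Step 4: Ties present; correction factor C = 1 - 6/(13^3 - 13) = 0.997253. Corrected H = 4.075549 / 0.997253 = 4.086777.
Step 5: Under H0, H ~ chi^2(3); p-value = 0.252245.
Step 6: alpha = 0.1. fail to reject H0.

H = 4.0868, df = 3, p = 0.252245, fail to reject H0.


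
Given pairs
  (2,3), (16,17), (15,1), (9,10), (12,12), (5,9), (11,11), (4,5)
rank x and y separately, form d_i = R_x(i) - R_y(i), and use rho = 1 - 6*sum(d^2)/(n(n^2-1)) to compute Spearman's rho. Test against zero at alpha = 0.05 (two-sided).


Step 1: Rank x and y separately (midranks; no ties here).
rank(x): 2->1, 16->8, 15->7, 9->4, 12->6, 5->3, 11->5, 4->2
rank(y): 3->2, 17->8, 1->1, 10->5, 12->7, 9->4, 11->6, 5->3
Step 2: d_i = R_x(i) - R_y(i); compute d_i^2.
  (1-2)^2=1, (8-8)^2=0, (7-1)^2=36, (4-5)^2=1, (6-7)^2=1, (3-4)^2=1, (5-6)^2=1, (2-3)^2=1
sum(d^2) = 42.
Step 3: rho = 1 - 6*42 / (8*(8^2 - 1)) = 1 - 252/504 = 0.500000.
Step 4: Under H0, t = rho * sqrt((n-2)/(1-rho^2)) = 1.4142 ~ t(6).
Step 5: Two-sided p-value from the t-distribution with 6 df = 0.207031.
Step 6: alpha = 0.05. fail to reject H0.

rho = 0.5000, p = 0.207031, fail to reject H0 at alpha = 0.05.


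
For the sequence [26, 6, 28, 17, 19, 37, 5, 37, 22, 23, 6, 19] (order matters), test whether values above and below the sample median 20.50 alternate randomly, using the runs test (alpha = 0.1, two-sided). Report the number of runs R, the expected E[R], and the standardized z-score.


Step 1: Compute median = 20.50; label A = above, B = below.
Labels in order: ABABBABAAABB  (n_A = 6, n_B = 6)
Step 2: Count runs R = 8.
Step 3: Under H0 (random ordering), E[R] = 2*n_A*n_B/(n_A+n_B) + 1 = 2*6*6/12 + 1 = 7.0000.
        Var[R] = 2*n_A*n_B*(2*n_A*n_B - n_A - n_B) / ((n_A+n_B)^2 * (n_A+n_B-1)) = 4320/1584 = 2.7273.
        SD[R] = 1.6514.
Step 4: Continuity-corrected z = (R - 0.5 - E[R]) / SD[R] = (8 - 0.5 - 7.0000) / 1.6514 = 0.3028.
Step 5: Two-sided p-value via normal approximation = 2*(1 - Phi(|z|)) = 0.762069.
Step 6: alpha = 0.1. fail to reject H0.

R = 8, z = 0.3028, p = 0.762069, fail to reject H0.


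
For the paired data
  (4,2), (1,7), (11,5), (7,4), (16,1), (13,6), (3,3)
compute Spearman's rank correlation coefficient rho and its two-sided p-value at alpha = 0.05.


Step 1: Rank x and y separately (midranks; no ties here).
rank(x): 4->3, 1->1, 11->5, 7->4, 16->7, 13->6, 3->2
rank(y): 2->2, 7->7, 5->5, 4->4, 1->1, 6->6, 3->3
Step 2: d_i = R_x(i) - R_y(i); compute d_i^2.
  (3-2)^2=1, (1-7)^2=36, (5-5)^2=0, (4-4)^2=0, (7-1)^2=36, (6-6)^2=0, (2-3)^2=1
sum(d^2) = 74.
Step 3: rho = 1 - 6*74 / (7*(7^2 - 1)) = 1 - 444/336 = -0.321429.
Step 4: Under H0, t = rho * sqrt((n-2)/(1-rho^2)) = -0.7590 ~ t(5).
Step 5: Two-sided p-value from the t-distribution with 5 df = 0.482072.
Step 6: alpha = 0.05. fail to reject H0.

rho = -0.3214, p = 0.482072, fail to reject H0 at alpha = 0.05.


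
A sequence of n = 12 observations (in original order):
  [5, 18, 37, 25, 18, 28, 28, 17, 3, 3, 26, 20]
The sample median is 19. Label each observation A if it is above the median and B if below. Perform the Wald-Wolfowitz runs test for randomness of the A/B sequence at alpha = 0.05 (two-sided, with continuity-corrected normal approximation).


Step 1: Compute median = 19; label A = above, B = below.
Labels in order: BBAABAABBBAA  (n_A = 6, n_B = 6)
Step 2: Count runs R = 6.
Step 3: Under H0 (random ordering), E[R] = 2*n_A*n_B/(n_A+n_B) + 1 = 2*6*6/12 + 1 = 7.0000.
        Var[R] = 2*n_A*n_B*(2*n_A*n_B - n_A - n_B) / ((n_A+n_B)^2 * (n_A+n_B-1)) = 4320/1584 = 2.7273.
        SD[R] = 1.6514.
Step 4: Continuity-corrected z = (R + 0.5 - E[R]) / SD[R] = (6 + 0.5 - 7.0000) / 1.6514 = -0.3028.
Step 5: Two-sided p-value via normal approximation = 2*(1 - Phi(|z|)) = 0.762069.
Step 6: alpha = 0.05. fail to reject H0.

R = 6, z = -0.3028, p = 0.762069, fail to reject H0.


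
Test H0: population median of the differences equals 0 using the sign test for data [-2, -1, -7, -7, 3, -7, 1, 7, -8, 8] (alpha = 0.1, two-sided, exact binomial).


Step 1: Discard zero differences. Original n = 10; n_eff = number of nonzero differences = 10.
Nonzero differences (with sign): -2, -1, -7, -7, +3, -7, +1, +7, -8, +8
Step 2: Count signs: positive = 4, negative = 6.
Step 3: Under H0: P(positive) = 0.5, so the number of positives S ~ Bin(10, 0.5).
Step 4: Two-sided exact p-value = sum of Bin(10,0.5) probabilities at or below the observed probability = 0.753906.
Step 5: alpha = 0.1. fail to reject H0.

n_eff = 10, pos = 4, neg = 6, p = 0.753906, fail to reject H0.


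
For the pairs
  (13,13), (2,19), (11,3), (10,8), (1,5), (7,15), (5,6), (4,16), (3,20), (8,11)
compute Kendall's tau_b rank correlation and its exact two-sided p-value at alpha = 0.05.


Step 1: Enumerate the 45 unordered pairs (i,j) with i<j and classify each by sign(x_j-x_i) * sign(y_j-y_i).
  (1,2):dx=-11,dy=+6->D; (1,3):dx=-2,dy=-10->C; (1,4):dx=-3,dy=-5->C; (1,5):dx=-12,dy=-8->C
  (1,6):dx=-6,dy=+2->D; (1,7):dx=-8,dy=-7->C; (1,8):dx=-9,dy=+3->D; (1,9):dx=-10,dy=+7->D
  (1,10):dx=-5,dy=-2->C; (2,3):dx=+9,dy=-16->D; (2,4):dx=+8,dy=-11->D; (2,5):dx=-1,dy=-14->C
  (2,6):dx=+5,dy=-4->D; (2,7):dx=+3,dy=-13->D; (2,8):dx=+2,dy=-3->D; (2,9):dx=+1,dy=+1->C
  (2,10):dx=+6,dy=-8->D; (3,4):dx=-1,dy=+5->D; (3,5):dx=-10,dy=+2->D; (3,6):dx=-4,dy=+12->D
  (3,7):dx=-6,dy=+3->D; (3,8):dx=-7,dy=+13->D; (3,9):dx=-8,dy=+17->D; (3,10):dx=-3,dy=+8->D
  (4,5):dx=-9,dy=-3->C; (4,6):dx=-3,dy=+7->D; (4,7):dx=-5,dy=-2->C; (4,8):dx=-6,dy=+8->D
  (4,9):dx=-7,dy=+12->D; (4,10):dx=-2,dy=+3->D; (5,6):dx=+6,dy=+10->C; (5,7):dx=+4,dy=+1->C
  (5,8):dx=+3,dy=+11->C; (5,9):dx=+2,dy=+15->C; (5,10):dx=+7,dy=+6->C; (6,7):dx=-2,dy=-9->C
  (6,8):dx=-3,dy=+1->D; (6,9):dx=-4,dy=+5->D; (6,10):dx=+1,dy=-4->D; (7,8):dx=-1,dy=+10->D
  (7,9):dx=-2,dy=+14->D; (7,10):dx=+3,dy=+5->C; (8,9):dx=-1,dy=+4->D; (8,10):dx=+4,dy=-5->D
  (9,10):dx=+5,dy=-9->D
Step 2: C = 16, D = 29, total pairs = 45.
Step 3: tau = (C - D)/(n(n-1)/2) = (16 - 29)/45 = -0.288889.
Step 4: Exact two-sided p-value (enumerate n! = 3628800 permutations of y under H0): p = 0.291248.
Step 5: alpha = 0.05. fail to reject H0.

tau_b = -0.2889 (C=16, D=29), p = 0.291248, fail to reject H0.


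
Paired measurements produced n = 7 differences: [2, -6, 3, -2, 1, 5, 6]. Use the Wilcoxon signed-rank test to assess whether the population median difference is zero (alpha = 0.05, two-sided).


Step 1: Drop any zero differences (none here) and take |d_i|.
|d| = [2, 6, 3, 2, 1, 5, 6]
Step 2: Midrank |d_i| (ties get averaged ranks).
ranks: |2|->2.5, |6|->6.5, |3|->4, |2|->2.5, |1|->1, |5|->5, |6|->6.5
Step 3: Attach original signs; sum ranks with positive sign and with negative sign.
W+ = 2.5 + 4 + 1 + 5 + 6.5 = 19
W- = 6.5 + 2.5 = 9
(Check: W+ + W- = 28 should equal n(n+1)/2 = 28.)
Step 4: Test statistic W = min(W+, W-) = 9.
Step 5: Ties in |d|, so use the tie-corrected normal approximation.
        E[W] = n(n+1)/4 = 7*8/4 = 14.
        Tie groups: |d|=2 (t=2), |d|=6 (t=2); sum(t^3 - t) = 12.
        Var[W] = n(n+1)(2n+1)/24 - sum(t^3-t)/48 = 840/24 - 12/48 = 34.75.
        z = (W - E[W]) / sqrt(Var[W]) = (9 - 14) / 5.8949 = -0.8482.
        Two-sided p = 2*Phi(z) = 0.396333.
Step 6: alpha = 0.05. fail to reject H0.

W+ = 19, W- = 9, W = min = 9, p = 0.396333, fail to reject H0.


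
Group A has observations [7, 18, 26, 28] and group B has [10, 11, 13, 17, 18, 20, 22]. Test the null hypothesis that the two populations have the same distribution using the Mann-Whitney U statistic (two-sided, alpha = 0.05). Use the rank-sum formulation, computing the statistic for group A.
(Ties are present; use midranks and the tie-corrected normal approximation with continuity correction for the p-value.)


Step 1: Combine and sort all 11 observations; assign midranks.
sorted (value, group): (7,X), (10,Y), (11,Y), (13,Y), (17,Y), (18,X), (18,Y), (20,Y), (22,Y), (26,X), (28,X)
ranks: 7->1, 10->2, 11->3, 13->4, 17->5, 18->6.5, 18->6.5, 20->8, 22->9, 26->10, 28->11
Step 2: Rank sum for X: R1 = 1 + 6.5 + 10 + 11 = 28.5.
Step 3: U_X = R1 - n1(n1+1)/2 = 28.5 - 4*5/2 = 28.5 - 10 = 18.5.
       U_Y = n1*n2 - U_X = 28 - 18.5 = 9.5.
Step 4: Ties are present, so use the tie-corrected normal approximation (with continuity correction) for the p-value.
Step 5: p-value = 0.448659; compare to alpha = 0.05. fail to reject H0.

U_X = 18.5, p = 0.448659, fail to reject H0 at alpha = 0.05.


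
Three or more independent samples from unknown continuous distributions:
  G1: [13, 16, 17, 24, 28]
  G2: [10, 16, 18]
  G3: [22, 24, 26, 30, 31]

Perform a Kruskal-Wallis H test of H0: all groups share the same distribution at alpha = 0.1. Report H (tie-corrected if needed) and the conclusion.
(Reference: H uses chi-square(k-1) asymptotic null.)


Step 1: Combine all N = 13 observations and assign midranks.
sorted (value, group, rank): (10,G2,1), (13,G1,2), (16,G1,3.5), (16,G2,3.5), (17,G1,5), (18,G2,6), (22,G3,7), (24,G1,8.5), (24,G3,8.5), (26,G3,10), (28,G1,11), (30,G3,12), (31,G3,13)
Step 2: Sum ranks within each group.
R_1 = 30 (n_1 = 5)
R_2 = 10.5 (n_2 = 3)
R_3 = 50.5 (n_3 = 5)
Step 3: H = 12/(N(N+1)) * sum(R_i^2/n_i) - 3(N+1)
     = 12/(13*14) * (30^2/5 + 10.5^2/3 + 50.5^2/5) - 3*14
     = 0.065934 * 726.8 - 42
     = 5.920879.
Step 4: Ties present; correction factor C = 1 - 12/(13^3 - 13) = 0.994505. Corrected H = 5.920879 / 0.994505 = 5.953591.
Step 5: Under H0, H ~ chi^2(2); p-value = 0.050956.
Step 6: alpha = 0.1. reject H0.

H = 5.9536, df = 2, p = 0.050956, reject H0.


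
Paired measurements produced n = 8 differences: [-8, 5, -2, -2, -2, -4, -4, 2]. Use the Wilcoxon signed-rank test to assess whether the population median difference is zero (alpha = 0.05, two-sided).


Step 1: Drop any zero differences (none here) and take |d_i|.
|d| = [8, 5, 2, 2, 2, 4, 4, 2]
Step 2: Midrank |d_i| (ties get averaged ranks).
ranks: |8|->8, |5|->7, |2|->2.5, |2|->2.5, |2|->2.5, |4|->5.5, |4|->5.5, |2|->2.5
Step 3: Attach original signs; sum ranks with positive sign and with negative sign.
W+ = 7 + 2.5 = 9.5
W- = 8 + 2.5 + 2.5 + 2.5 + 5.5 + 5.5 = 26.5
(Check: W+ + W- = 36 should equal n(n+1)/2 = 36.)
Step 4: Test statistic W = min(W+, W-) = 9.5.
Step 5: Ties in |d|, so use the tie-corrected normal approximation.
        E[W] = n(n+1)/4 = 8*9/4 = 18.
        Tie groups: |d|=2 (t=4), |d|=4 (t=2); sum(t^3 - t) = 66.
        Var[W] = n(n+1)(2n+1)/24 - sum(t^3-t)/48 = 1224/24 - 66/48 = 49.625.
        z = (W - E[W]) / sqrt(Var[W]) = (9.5 - 18) / 7.0445 = -1.2066.
        Two-sided p = 2*Phi(z) = 0.227581.
Step 6: alpha = 0.05. fail to reject H0.

W+ = 9.5, W- = 26.5, W = min = 9.5, p = 0.227581, fail to reject H0.


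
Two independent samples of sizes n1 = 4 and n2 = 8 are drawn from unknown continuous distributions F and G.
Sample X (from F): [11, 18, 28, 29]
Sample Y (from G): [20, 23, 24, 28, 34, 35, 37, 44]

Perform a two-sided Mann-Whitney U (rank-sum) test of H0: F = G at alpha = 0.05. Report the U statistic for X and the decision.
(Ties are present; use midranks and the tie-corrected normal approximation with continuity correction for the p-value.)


Step 1: Combine and sort all 12 observations; assign midranks.
sorted (value, group): (11,X), (18,X), (20,Y), (23,Y), (24,Y), (28,X), (28,Y), (29,X), (34,Y), (35,Y), (37,Y), (44,Y)
ranks: 11->1, 18->2, 20->3, 23->4, 24->5, 28->6.5, 28->6.5, 29->8, 34->9, 35->10, 37->11, 44->12
Step 2: Rank sum for X: R1 = 1 + 2 + 6.5 + 8 = 17.5.
Step 3: U_X = R1 - n1(n1+1)/2 = 17.5 - 4*5/2 = 17.5 - 10 = 7.5.
       U_Y = n1*n2 - U_X = 32 - 7.5 = 24.5.
Step 4: Ties are present, so use the tie-corrected normal approximation (with continuity correction) for the p-value.
Step 5: p-value = 0.173478; compare to alpha = 0.05. fail to reject H0.

U_X = 7.5, p = 0.173478, fail to reject H0 at alpha = 0.05.


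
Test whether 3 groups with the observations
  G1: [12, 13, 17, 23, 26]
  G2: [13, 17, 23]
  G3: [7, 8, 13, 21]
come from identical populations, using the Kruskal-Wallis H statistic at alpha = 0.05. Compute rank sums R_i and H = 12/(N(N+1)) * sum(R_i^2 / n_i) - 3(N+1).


Step 1: Combine all N = 12 observations and assign midranks.
sorted (value, group, rank): (7,G3,1), (8,G3,2), (12,G1,3), (13,G1,5), (13,G2,5), (13,G3,5), (17,G1,7.5), (17,G2,7.5), (21,G3,9), (23,G1,10.5), (23,G2,10.5), (26,G1,12)
Step 2: Sum ranks within each group.
R_1 = 38 (n_1 = 5)
R_2 = 23 (n_2 = 3)
R_3 = 17 (n_3 = 4)
Step 3: H = 12/(N(N+1)) * sum(R_i^2/n_i) - 3(N+1)
     = 12/(12*13) * (38^2/5 + 23^2/3 + 17^2/4) - 3*13
     = 0.076923 * 537.383 - 39
     = 2.337179.
Step 4: Ties present; correction factor C = 1 - 36/(12^3 - 12) = 0.979021. Corrected H = 2.337179 / 0.979021 = 2.387262.
Step 5: Under H0, H ~ chi^2(2); p-value = 0.303119.
Step 6: alpha = 0.05. fail to reject H0.

H = 2.3873, df = 2, p = 0.303119, fail to reject H0.


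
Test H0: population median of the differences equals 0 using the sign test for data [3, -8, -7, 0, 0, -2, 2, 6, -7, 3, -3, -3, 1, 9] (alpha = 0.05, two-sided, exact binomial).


Step 1: Discard zero differences. Original n = 14; n_eff = number of nonzero differences = 12.
Nonzero differences (with sign): +3, -8, -7, -2, +2, +6, -7, +3, -3, -3, +1, +9
Step 2: Count signs: positive = 6, negative = 6.
Step 3: Under H0: P(positive) = 0.5, so the number of positives S ~ Bin(12, 0.5).
Step 4: Two-sided exact p-value = sum of Bin(12,0.5) probabilities at or below the observed probability = 1.000000.
Step 5: alpha = 0.05. fail to reject H0.

n_eff = 12, pos = 6, neg = 6, p = 1.000000, fail to reject H0.


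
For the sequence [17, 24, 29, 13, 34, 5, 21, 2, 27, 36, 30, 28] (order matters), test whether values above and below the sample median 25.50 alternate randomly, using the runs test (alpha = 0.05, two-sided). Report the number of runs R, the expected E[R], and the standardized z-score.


Step 1: Compute median = 25.50; label A = above, B = below.
Labels in order: BBABABBBAAAA  (n_A = 6, n_B = 6)
Step 2: Count runs R = 6.
Step 3: Under H0 (random ordering), E[R] = 2*n_A*n_B/(n_A+n_B) + 1 = 2*6*6/12 + 1 = 7.0000.
        Var[R] = 2*n_A*n_B*(2*n_A*n_B - n_A - n_B) / ((n_A+n_B)^2 * (n_A+n_B-1)) = 4320/1584 = 2.7273.
        SD[R] = 1.6514.
Step 4: Continuity-corrected z = (R + 0.5 - E[R]) / SD[R] = (6 + 0.5 - 7.0000) / 1.6514 = -0.3028.
Step 5: Two-sided p-value via normal approximation = 2*(1 - Phi(|z|)) = 0.762069.
Step 6: alpha = 0.05. fail to reject H0.

R = 6, z = -0.3028, p = 0.762069, fail to reject H0.


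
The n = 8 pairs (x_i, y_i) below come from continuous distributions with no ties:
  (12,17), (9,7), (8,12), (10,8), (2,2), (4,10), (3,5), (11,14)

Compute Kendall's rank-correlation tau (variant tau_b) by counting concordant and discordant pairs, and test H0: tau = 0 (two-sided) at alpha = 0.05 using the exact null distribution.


Step 1: Enumerate the 28 unordered pairs (i,j) with i<j and classify each by sign(x_j-x_i) * sign(y_j-y_i).
  (1,2):dx=-3,dy=-10->C; (1,3):dx=-4,dy=-5->C; (1,4):dx=-2,dy=-9->C; (1,5):dx=-10,dy=-15->C
  (1,6):dx=-8,dy=-7->C; (1,7):dx=-9,dy=-12->C; (1,8):dx=-1,dy=-3->C; (2,3):dx=-1,dy=+5->D
  (2,4):dx=+1,dy=+1->C; (2,5):dx=-7,dy=-5->C; (2,6):dx=-5,dy=+3->D; (2,7):dx=-6,dy=-2->C
  (2,8):dx=+2,dy=+7->C; (3,4):dx=+2,dy=-4->D; (3,5):dx=-6,dy=-10->C; (3,6):dx=-4,dy=-2->C
  (3,7):dx=-5,dy=-7->C; (3,8):dx=+3,dy=+2->C; (4,5):dx=-8,dy=-6->C; (4,6):dx=-6,dy=+2->D
  (4,7):dx=-7,dy=-3->C; (4,8):dx=+1,dy=+6->C; (5,6):dx=+2,dy=+8->C; (5,7):dx=+1,dy=+3->C
  (5,8):dx=+9,dy=+12->C; (6,7):dx=-1,dy=-5->C; (6,8):dx=+7,dy=+4->C; (7,8):dx=+8,dy=+9->C
Step 2: C = 24, D = 4, total pairs = 28.
Step 3: tau = (C - D)/(n(n-1)/2) = (24 - 4)/28 = 0.714286.
Step 4: Exact two-sided p-value (enumerate n! = 40320 permutations of y under H0): p = 0.014137.
Step 5: alpha = 0.05. reject H0.

tau_b = 0.7143 (C=24, D=4), p = 0.014137, reject H0.


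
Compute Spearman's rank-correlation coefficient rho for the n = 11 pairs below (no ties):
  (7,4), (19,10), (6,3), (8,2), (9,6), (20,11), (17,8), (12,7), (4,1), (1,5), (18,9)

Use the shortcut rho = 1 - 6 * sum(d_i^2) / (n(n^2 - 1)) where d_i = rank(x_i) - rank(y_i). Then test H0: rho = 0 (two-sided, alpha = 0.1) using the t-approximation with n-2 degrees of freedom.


Step 1: Rank x and y separately (midranks; no ties here).
rank(x): 7->4, 19->10, 6->3, 8->5, 9->6, 20->11, 17->8, 12->7, 4->2, 1->1, 18->9
rank(y): 4->4, 10->10, 3->3, 2->2, 6->6, 11->11, 8->8, 7->7, 1->1, 5->5, 9->9
Step 2: d_i = R_x(i) - R_y(i); compute d_i^2.
  (4-4)^2=0, (10-10)^2=0, (3-3)^2=0, (5-2)^2=9, (6-6)^2=0, (11-11)^2=0, (8-8)^2=0, (7-7)^2=0, (2-1)^2=1, (1-5)^2=16, (9-9)^2=0
sum(d^2) = 26.
Step 3: rho = 1 - 6*26 / (11*(11^2 - 1)) = 1 - 156/1320 = 0.881818.
Step 4: Under H0, t = rho * sqrt((n-2)/(1-rho^2)) = 5.6097 ~ t(9).
Step 5: Two-sided p-value from the t-distribution with 9 df = 0.000330.
Step 6: alpha = 0.1. reject H0.

rho = 0.8818, p = 0.000330, reject H0 at alpha = 0.1.


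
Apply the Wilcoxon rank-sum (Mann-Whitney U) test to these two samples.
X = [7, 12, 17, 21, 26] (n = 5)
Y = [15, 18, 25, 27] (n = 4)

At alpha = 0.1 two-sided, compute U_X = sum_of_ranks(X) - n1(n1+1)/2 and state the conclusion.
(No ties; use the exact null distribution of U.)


Step 1: Combine and sort all 9 observations; assign midranks.
sorted (value, group): (7,X), (12,X), (15,Y), (17,X), (18,Y), (21,X), (25,Y), (26,X), (27,Y)
ranks: 7->1, 12->2, 15->3, 17->4, 18->5, 21->6, 25->7, 26->8, 27->9
Step 2: Rank sum for X: R1 = 1 + 2 + 4 + 6 + 8 = 21.
Step 3: U_X = R1 - n1(n1+1)/2 = 21 - 5*6/2 = 21 - 15 = 6.
       U_Y = n1*n2 - U_X = 20 - 6 = 14.
Step 4: No ties, so the exact null distribution of U (based on enumerating the C(9,5) = 126 equally likely rank assignments) gives the two-sided p-value.
Step 5: p-value = 0.412698; compare to alpha = 0.1. fail to reject H0.

U_X = 6, p = 0.412698, fail to reject H0 at alpha = 0.1.


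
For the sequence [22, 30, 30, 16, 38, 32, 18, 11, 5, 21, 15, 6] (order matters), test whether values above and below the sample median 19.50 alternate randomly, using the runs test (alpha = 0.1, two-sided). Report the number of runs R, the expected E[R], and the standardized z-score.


Step 1: Compute median = 19.50; label A = above, B = below.
Labels in order: AAABAABBBABB  (n_A = 6, n_B = 6)
Step 2: Count runs R = 6.
Step 3: Under H0 (random ordering), E[R] = 2*n_A*n_B/(n_A+n_B) + 1 = 2*6*6/12 + 1 = 7.0000.
        Var[R] = 2*n_A*n_B*(2*n_A*n_B - n_A - n_B) / ((n_A+n_B)^2 * (n_A+n_B-1)) = 4320/1584 = 2.7273.
        SD[R] = 1.6514.
Step 4: Continuity-corrected z = (R + 0.5 - E[R]) / SD[R] = (6 + 0.5 - 7.0000) / 1.6514 = -0.3028.
Step 5: Two-sided p-value via normal approximation = 2*(1 - Phi(|z|)) = 0.762069.
Step 6: alpha = 0.1. fail to reject H0.

R = 6, z = -0.3028, p = 0.762069, fail to reject H0.


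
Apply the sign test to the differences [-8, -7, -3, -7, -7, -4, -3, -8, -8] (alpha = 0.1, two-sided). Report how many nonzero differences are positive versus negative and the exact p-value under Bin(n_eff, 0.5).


Step 1: Discard zero differences. Original n = 9; n_eff = number of nonzero differences = 9.
Nonzero differences (with sign): -8, -7, -3, -7, -7, -4, -3, -8, -8
Step 2: Count signs: positive = 0, negative = 9.
Step 3: Under H0: P(positive) = 0.5, so the number of positives S ~ Bin(9, 0.5).
Step 4: Two-sided exact p-value = sum of Bin(9,0.5) probabilities at or below the observed probability = 0.003906.
Step 5: alpha = 0.1. reject H0.

n_eff = 9, pos = 0, neg = 9, p = 0.003906, reject H0.


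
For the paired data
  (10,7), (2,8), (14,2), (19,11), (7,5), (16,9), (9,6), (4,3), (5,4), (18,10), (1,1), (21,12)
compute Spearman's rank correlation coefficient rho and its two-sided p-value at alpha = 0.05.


Step 1: Rank x and y separately (midranks; no ties here).
rank(x): 10->7, 2->2, 14->8, 19->11, 7->5, 16->9, 9->6, 4->3, 5->4, 18->10, 1->1, 21->12
rank(y): 7->7, 8->8, 2->2, 11->11, 5->5, 9->9, 6->6, 3->3, 4->4, 10->10, 1->1, 12->12
Step 2: d_i = R_x(i) - R_y(i); compute d_i^2.
  (7-7)^2=0, (2-8)^2=36, (8-2)^2=36, (11-11)^2=0, (5-5)^2=0, (9-9)^2=0, (6-6)^2=0, (3-3)^2=0, (4-4)^2=0, (10-10)^2=0, (1-1)^2=0, (12-12)^2=0
sum(d^2) = 72.
Step 3: rho = 1 - 6*72 / (12*(12^2 - 1)) = 1 - 432/1716 = 0.748252.
Step 4: Under H0, t = rho * sqrt((n-2)/(1-rho^2)) = 3.5667 ~ t(10).
Step 5: Two-sided p-value from the t-distribution with 10 df = 0.005124.
Step 6: alpha = 0.05. reject H0.

rho = 0.7483, p = 0.005124, reject H0 at alpha = 0.05.


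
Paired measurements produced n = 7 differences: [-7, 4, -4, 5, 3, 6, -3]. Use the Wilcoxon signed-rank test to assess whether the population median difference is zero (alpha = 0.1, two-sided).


Step 1: Drop any zero differences (none here) and take |d_i|.
|d| = [7, 4, 4, 5, 3, 6, 3]
Step 2: Midrank |d_i| (ties get averaged ranks).
ranks: |7|->7, |4|->3.5, |4|->3.5, |5|->5, |3|->1.5, |6|->6, |3|->1.5
Step 3: Attach original signs; sum ranks with positive sign and with negative sign.
W+ = 3.5 + 5 + 1.5 + 6 = 16
W- = 7 + 3.5 + 1.5 = 12
(Check: W+ + W- = 28 should equal n(n+1)/2 = 28.)
Step 4: Test statistic W = min(W+, W-) = 12.
Step 5: Ties in |d|, so use the tie-corrected normal approximation.
        E[W] = n(n+1)/4 = 7*8/4 = 14.
        Tie groups: |d|=3 (t=2), |d|=4 (t=2); sum(t^3 - t) = 12.
        Var[W] = n(n+1)(2n+1)/24 - sum(t^3-t)/48 = 840/24 - 12/48 = 34.75.
        z = (W - E[W]) / sqrt(Var[W]) = (12 - 14) / 5.8949 = -0.3393.
        Two-sided p = 2*Phi(z) = 0.734402.
Step 6: alpha = 0.1. fail to reject H0.

W+ = 16, W- = 12, W = min = 12, p = 0.734402, fail to reject H0.


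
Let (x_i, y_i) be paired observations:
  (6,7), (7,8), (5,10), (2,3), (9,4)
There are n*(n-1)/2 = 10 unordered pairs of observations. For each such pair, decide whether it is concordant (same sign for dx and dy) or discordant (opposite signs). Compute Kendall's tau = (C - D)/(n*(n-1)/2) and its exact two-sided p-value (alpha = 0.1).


Step 1: Enumerate the 10 unordered pairs (i,j) with i<j and classify each by sign(x_j-x_i) * sign(y_j-y_i).
  (1,2):dx=+1,dy=+1->C; (1,3):dx=-1,dy=+3->D; (1,4):dx=-4,dy=-4->C; (1,5):dx=+3,dy=-3->D
  (2,3):dx=-2,dy=+2->D; (2,4):dx=-5,dy=-5->C; (2,5):dx=+2,dy=-4->D; (3,4):dx=-3,dy=-7->C
  (3,5):dx=+4,dy=-6->D; (4,5):dx=+7,dy=+1->C
Step 2: C = 5, D = 5, total pairs = 10.
Step 3: tau = (C - D)/(n(n-1)/2) = (5 - 5)/10 = 0.000000.
Step 4: Exact two-sided p-value (enumerate n! = 120 permutations of y under H0): p = 1.000000.
Step 5: alpha = 0.1. fail to reject H0.

tau_b = 0.0000 (C=5, D=5), p = 1.000000, fail to reject H0.


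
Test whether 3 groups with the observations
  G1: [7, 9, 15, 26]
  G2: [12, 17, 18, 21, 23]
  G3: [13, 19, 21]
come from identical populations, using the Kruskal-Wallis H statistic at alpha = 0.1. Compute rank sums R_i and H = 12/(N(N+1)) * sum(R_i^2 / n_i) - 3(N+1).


Step 1: Combine all N = 12 observations and assign midranks.
sorted (value, group, rank): (7,G1,1), (9,G1,2), (12,G2,3), (13,G3,4), (15,G1,5), (17,G2,6), (18,G2,7), (19,G3,8), (21,G2,9.5), (21,G3,9.5), (23,G2,11), (26,G1,12)
Step 2: Sum ranks within each group.
R_1 = 20 (n_1 = 4)
R_2 = 36.5 (n_2 = 5)
R_3 = 21.5 (n_3 = 3)
Step 3: H = 12/(N(N+1)) * sum(R_i^2/n_i) - 3(N+1)
     = 12/(12*13) * (20^2/4 + 36.5^2/5 + 21.5^2/3) - 3*13
     = 0.076923 * 520.533 - 39
     = 1.041026.
Step 4: Ties present; correction factor C = 1 - 6/(12^3 - 12) = 0.996503. Corrected H = 1.041026 / 0.996503 = 1.044678.
Step 5: Under H0, H ~ chi^2(2); p-value = 0.593131.
Step 6: alpha = 0.1. fail to reject H0.

H = 1.0447, df = 2, p = 0.593131, fail to reject H0.


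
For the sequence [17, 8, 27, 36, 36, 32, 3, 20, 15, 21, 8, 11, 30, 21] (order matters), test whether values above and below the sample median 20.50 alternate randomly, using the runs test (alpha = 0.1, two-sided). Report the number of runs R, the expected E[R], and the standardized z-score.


Step 1: Compute median = 20.50; label A = above, B = below.
Labels in order: BBAAAABBBABBAA  (n_A = 7, n_B = 7)
Step 2: Count runs R = 6.
Step 3: Under H0 (random ordering), E[R] = 2*n_A*n_B/(n_A+n_B) + 1 = 2*7*7/14 + 1 = 8.0000.
        Var[R] = 2*n_A*n_B*(2*n_A*n_B - n_A - n_B) / ((n_A+n_B)^2 * (n_A+n_B-1)) = 8232/2548 = 3.2308.
        SD[R] = 1.7974.
Step 4: Continuity-corrected z = (R + 0.5 - E[R]) / SD[R] = (6 + 0.5 - 8.0000) / 1.7974 = -0.8345.
Step 5: Two-sided p-value via normal approximation = 2*(1 - Phi(|z|)) = 0.403986.
Step 6: alpha = 0.1. fail to reject H0.

R = 6, z = -0.8345, p = 0.403986, fail to reject H0.


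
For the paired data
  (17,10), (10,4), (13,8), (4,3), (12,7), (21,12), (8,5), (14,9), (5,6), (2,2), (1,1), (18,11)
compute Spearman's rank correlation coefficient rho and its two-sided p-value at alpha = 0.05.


Step 1: Rank x and y separately (midranks; no ties here).
rank(x): 17->10, 10->6, 13->8, 4->3, 12->7, 21->12, 8->5, 14->9, 5->4, 2->2, 1->1, 18->11
rank(y): 10->10, 4->4, 8->8, 3->3, 7->7, 12->12, 5->5, 9->9, 6->6, 2->2, 1->1, 11->11
Step 2: d_i = R_x(i) - R_y(i); compute d_i^2.
  (10-10)^2=0, (6-4)^2=4, (8-8)^2=0, (3-3)^2=0, (7-7)^2=0, (12-12)^2=0, (5-5)^2=0, (9-9)^2=0, (4-6)^2=4, (2-2)^2=0, (1-1)^2=0, (11-11)^2=0
sum(d^2) = 8.
Step 3: rho = 1 - 6*8 / (12*(12^2 - 1)) = 1 - 48/1716 = 0.972028.
Step 4: Under H0, t = rho * sqrt((n-2)/(1-rho^2)) = 13.0876 ~ t(10).
Step 5: Two-sided p-value from the t-distribution with 10 df = 0.000000.
Step 6: alpha = 0.05. reject H0.

rho = 0.9720, p = 0.000000, reject H0 at alpha = 0.05.


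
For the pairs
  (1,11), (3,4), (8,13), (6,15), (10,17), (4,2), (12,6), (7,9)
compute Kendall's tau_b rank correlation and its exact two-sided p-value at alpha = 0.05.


Step 1: Enumerate the 28 unordered pairs (i,j) with i<j and classify each by sign(x_j-x_i) * sign(y_j-y_i).
  (1,2):dx=+2,dy=-7->D; (1,3):dx=+7,dy=+2->C; (1,4):dx=+5,dy=+4->C; (1,5):dx=+9,dy=+6->C
  (1,6):dx=+3,dy=-9->D; (1,7):dx=+11,dy=-5->D; (1,8):dx=+6,dy=-2->D; (2,3):dx=+5,dy=+9->C
  (2,4):dx=+3,dy=+11->C; (2,5):dx=+7,dy=+13->C; (2,6):dx=+1,dy=-2->D; (2,7):dx=+9,dy=+2->C
  (2,8):dx=+4,dy=+5->C; (3,4):dx=-2,dy=+2->D; (3,5):dx=+2,dy=+4->C; (3,6):dx=-4,dy=-11->C
  (3,7):dx=+4,dy=-7->D; (3,8):dx=-1,dy=-4->C; (4,5):dx=+4,dy=+2->C; (4,6):dx=-2,dy=-13->C
  (4,7):dx=+6,dy=-9->D; (4,8):dx=+1,dy=-6->D; (5,6):dx=-6,dy=-15->C; (5,7):dx=+2,dy=-11->D
  (5,8):dx=-3,dy=-8->C; (6,7):dx=+8,dy=+4->C; (6,8):dx=+3,dy=+7->C; (7,8):dx=-5,dy=+3->D
Step 2: C = 17, D = 11, total pairs = 28.
Step 3: tau = (C - D)/(n(n-1)/2) = (17 - 11)/28 = 0.214286.
Step 4: Exact two-sided p-value (enumerate n! = 40320 permutations of y under H0): p = 0.548413.
Step 5: alpha = 0.05. fail to reject H0.

tau_b = 0.2143 (C=17, D=11), p = 0.548413, fail to reject H0.


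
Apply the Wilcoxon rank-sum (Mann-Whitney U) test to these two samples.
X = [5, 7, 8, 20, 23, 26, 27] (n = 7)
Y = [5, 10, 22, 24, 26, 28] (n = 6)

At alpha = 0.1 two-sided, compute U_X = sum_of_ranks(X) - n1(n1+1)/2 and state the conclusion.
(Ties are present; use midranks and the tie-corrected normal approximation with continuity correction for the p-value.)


Step 1: Combine and sort all 13 observations; assign midranks.
sorted (value, group): (5,X), (5,Y), (7,X), (8,X), (10,Y), (20,X), (22,Y), (23,X), (24,Y), (26,X), (26,Y), (27,X), (28,Y)
ranks: 5->1.5, 5->1.5, 7->3, 8->4, 10->5, 20->6, 22->7, 23->8, 24->9, 26->10.5, 26->10.5, 27->12, 28->13
Step 2: Rank sum for X: R1 = 1.5 + 3 + 4 + 6 + 8 + 10.5 + 12 = 45.
Step 3: U_X = R1 - n1(n1+1)/2 = 45 - 7*8/2 = 45 - 28 = 17.
       U_Y = n1*n2 - U_X = 42 - 17 = 25.
Step 4: Ties are present, so use the tie-corrected normal approximation (with continuity correction) for the p-value.
Step 5: p-value = 0.616104; compare to alpha = 0.1. fail to reject H0.

U_X = 17, p = 0.616104, fail to reject H0 at alpha = 0.1.


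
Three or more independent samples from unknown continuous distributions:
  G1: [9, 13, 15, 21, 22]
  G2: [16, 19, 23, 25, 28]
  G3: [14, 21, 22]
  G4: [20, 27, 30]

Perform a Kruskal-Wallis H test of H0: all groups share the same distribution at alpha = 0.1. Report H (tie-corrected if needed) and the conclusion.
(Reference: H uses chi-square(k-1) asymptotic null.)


Step 1: Combine all N = 16 observations and assign midranks.
sorted (value, group, rank): (9,G1,1), (13,G1,2), (14,G3,3), (15,G1,4), (16,G2,5), (19,G2,6), (20,G4,7), (21,G1,8.5), (21,G3,8.5), (22,G1,10.5), (22,G3,10.5), (23,G2,12), (25,G2,13), (27,G4,14), (28,G2,15), (30,G4,16)
Step 2: Sum ranks within each group.
R_1 = 26 (n_1 = 5)
R_2 = 51 (n_2 = 5)
R_3 = 22 (n_3 = 3)
R_4 = 37 (n_4 = 3)
Step 3: H = 12/(N(N+1)) * sum(R_i^2/n_i) - 3(N+1)
     = 12/(16*17) * (26^2/5 + 51^2/5 + 22^2/3 + 37^2/3) - 3*17
     = 0.044118 * 1273.07 - 51
     = 5.164706.
Step 4: Ties present; correction factor C = 1 - 12/(16^3 - 16) = 0.997059. Corrected H = 5.164706 / 0.997059 = 5.179941.
Step 5: Under H0, H ~ chi^2(3); p-value = 0.159085.
Step 6: alpha = 0.1. fail to reject H0.

H = 5.1799, df = 3, p = 0.159085, fail to reject H0.


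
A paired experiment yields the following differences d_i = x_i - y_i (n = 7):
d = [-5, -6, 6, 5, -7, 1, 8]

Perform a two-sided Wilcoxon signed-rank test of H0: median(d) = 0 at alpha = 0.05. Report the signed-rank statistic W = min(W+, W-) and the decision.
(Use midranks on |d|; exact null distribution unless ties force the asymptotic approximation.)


Step 1: Drop any zero differences (none here) and take |d_i|.
|d| = [5, 6, 6, 5, 7, 1, 8]
Step 2: Midrank |d_i| (ties get averaged ranks).
ranks: |5|->2.5, |6|->4.5, |6|->4.5, |5|->2.5, |7|->6, |1|->1, |8|->7
Step 3: Attach original signs; sum ranks with positive sign and with negative sign.
W+ = 4.5 + 2.5 + 1 + 7 = 15
W- = 2.5 + 4.5 + 6 = 13
(Check: W+ + W- = 28 should equal n(n+1)/2 = 28.)
Step 4: Test statistic W = min(W+, W-) = 13.
Step 5: Ties in |d|, so use the tie-corrected normal approximation.
        E[W] = n(n+1)/4 = 7*8/4 = 14.
        Tie groups: |d|=5 (t=2), |d|=6 (t=2); sum(t^3 - t) = 12.
        Var[W] = n(n+1)(2n+1)/24 - sum(t^3-t)/48 = 840/24 - 12/48 = 34.75.
        z = (W - E[W]) / sqrt(Var[W]) = (13 - 14) / 5.8949 = -0.1696.
        Two-sided p = 2*Phi(z) = 0.865295.
Step 6: alpha = 0.05. fail to reject H0.

W+ = 15, W- = 13, W = min = 13, p = 0.865295, fail to reject H0.


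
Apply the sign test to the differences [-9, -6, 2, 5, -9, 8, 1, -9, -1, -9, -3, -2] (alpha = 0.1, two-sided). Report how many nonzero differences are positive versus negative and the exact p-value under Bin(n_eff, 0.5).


Step 1: Discard zero differences. Original n = 12; n_eff = number of nonzero differences = 12.
Nonzero differences (with sign): -9, -6, +2, +5, -9, +8, +1, -9, -1, -9, -3, -2
Step 2: Count signs: positive = 4, negative = 8.
Step 3: Under H0: P(positive) = 0.5, so the number of positives S ~ Bin(12, 0.5).
Step 4: Two-sided exact p-value = sum of Bin(12,0.5) probabilities at or below the observed probability = 0.387695.
Step 5: alpha = 0.1. fail to reject H0.

n_eff = 12, pos = 4, neg = 8, p = 0.387695, fail to reject H0.


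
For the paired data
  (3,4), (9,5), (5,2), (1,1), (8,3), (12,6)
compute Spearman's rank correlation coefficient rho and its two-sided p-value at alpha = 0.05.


Step 1: Rank x and y separately (midranks; no ties here).
rank(x): 3->2, 9->5, 5->3, 1->1, 8->4, 12->6
rank(y): 4->4, 5->5, 2->2, 1->1, 3->3, 6->6
Step 2: d_i = R_x(i) - R_y(i); compute d_i^2.
  (2-4)^2=4, (5-5)^2=0, (3-2)^2=1, (1-1)^2=0, (4-3)^2=1, (6-6)^2=0
sum(d^2) = 6.
Step 3: rho = 1 - 6*6 / (6*(6^2 - 1)) = 1 - 36/210 = 0.828571.
Step 4: Under H0, t = rho * sqrt((n-2)/(1-rho^2)) = 2.9598 ~ t(4).
Step 5: Two-sided p-value from the t-distribution with 4 df = 0.041563.
Step 6: alpha = 0.05. reject H0.

rho = 0.8286, p = 0.041563, reject H0 at alpha = 0.05.


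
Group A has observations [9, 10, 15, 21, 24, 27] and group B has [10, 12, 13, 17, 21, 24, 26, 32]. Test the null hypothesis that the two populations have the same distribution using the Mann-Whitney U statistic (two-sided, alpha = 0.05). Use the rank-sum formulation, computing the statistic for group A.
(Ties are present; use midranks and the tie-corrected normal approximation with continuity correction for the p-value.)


Step 1: Combine and sort all 14 observations; assign midranks.
sorted (value, group): (9,X), (10,X), (10,Y), (12,Y), (13,Y), (15,X), (17,Y), (21,X), (21,Y), (24,X), (24,Y), (26,Y), (27,X), (32,Y)
ranks: 9->1, 10->2.5, 10->2.5, 12->4, 13->5, 15->6, 17->7, 21->8.5, 21->8.5, 24->10.5, 24->10.5, 26->12, 27->13, 32->14
Step 2: Rank sum for X: R1 = 1 + 2.5 + 6 + 8.5 + 10.5 + 13 = 41.5.
Step 3: U_X = R1 - n1(n1+1)/2 = 41.5 - 6*7/2 = 41.5 - 21 = 20.5.
       U_Y = n1*n2 - U_X = 48 - 20.5 = 27.5.
Step 4: Ties are present, so use the tie-corrected normal approximation (with continuity correction) for the p-value.
Step 5: p-value = 0.697586; compare to alpha = 0.05. fail to reject H0.

U_X = 20.5, p = 0.697586, fail to reject H0 at alpha = 0.05.


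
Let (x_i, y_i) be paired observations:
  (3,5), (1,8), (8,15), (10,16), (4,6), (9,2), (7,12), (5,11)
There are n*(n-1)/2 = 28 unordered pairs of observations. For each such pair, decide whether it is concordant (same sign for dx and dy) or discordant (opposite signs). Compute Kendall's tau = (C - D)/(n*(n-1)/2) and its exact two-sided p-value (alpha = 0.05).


Step 1: Enumerate the 28 unordered pairs (i,j) with i<j and classify each by sign(x_j-x_i) * sign(y_j-y_i).
  (1,2):dx=-2,dy=+3->D; (1,3):dx=+5,dy=+10->C; (1,4):dx=+7,dy=+11->C; (1,5):dx=+1,dy=+1->C
  (1,6):dx=+6,dy=-3->D; (1,7):dx=+4,dy=+7->C; (1,8):dx=+2,dy=+6->C; (2,3):dx=+7,dy=+7->C
  (2,4):dx=+9,dy=+8->C; (2,5):dx=+3,dy=-2->D; (2,6):dx=+8,dy=-6->D; (2,7):dx=+6,dy=+4->C
  (2,8):dx=+4,dy=+3->C; (3,4):dx=+2,dy=+1->C; (3,5):dx=-4,dy=-9->C; (3,6):dx=+1,dy=-13->D
  (3,7):dx=-1,dy=-3->C; (3,8):dx=-3,dy=-4->C; (4,5):dx=-6,dy=-10->C; (4,6):dx=-1,dy=-14->C
  (4,7):dx=-3,dy=-4->C; (4,8):dx=-5,dy=-5->C; (5,6):dx=+5,dy=-4->D; (5,7):dx=+3,dy=+6->C
  (5,8):dx=+1,dy=+5->C; (6,7):dx=-2,dy=+10->D; (6,8):dx=-4,dy=+9->D; (7,8):dx=-2,dy=-1->C
Step 2: C = 20, D = 8, total pairs = 28.
Step 3: tau = (C - D)/(n(n-1)/2) = (20 - 8)/28 = 0.428571.
Step 4: Exact two-sided p-value (enumerate n! = 40320 permutations of y under H0): p = 0.178869.
Step 5: alpha = 0.05. fail to reject H0.

tau_b = 0.4286 (C=20, D=8), p = 0.178869, fail to reject H0.


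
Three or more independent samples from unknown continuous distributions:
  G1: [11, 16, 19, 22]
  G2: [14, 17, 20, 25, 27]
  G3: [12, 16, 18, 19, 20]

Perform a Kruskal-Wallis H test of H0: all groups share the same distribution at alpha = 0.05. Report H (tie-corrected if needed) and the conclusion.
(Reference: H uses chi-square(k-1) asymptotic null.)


Step 1: Combine all N = 14 observations and assign midranks.
sorted (value, group, rank): (11,G1,1), (12,G3,2), (14,G2,3), (16,G1,4.5), (16,G3,4.5), (17,G2,6), (18,G3,7), (19,G1,8.5), (19,G3,8.5), (20,G2,10.5), (20,G3,10.5), (22,G1,12), (25,G2,13), (27,G2,14)
Step 2: Sum ranks within each group.
R_1 = 26 (n_1 = 4)
R_2 = 46.5 (n_2 = 5)
R_3 = 32.5 (n_3 = 5)
Step 3: H = 12/(N(N+1)) * sum(R_i^2/n_i) - 3(N+1)
     = 12/(14*15) * (26^2/4 + 46.5^2/5 + 32.5^2/5) - 3*15
     = 0.057143 * 812.7 - 45
     = 1.440000.
Step 4: Ties present; correction factor C = 1 - 18/(14^3 - 14) = 0.993407. Corrected H = 1.440000 / 0.993407 = 1.449558.
Step 5: Under H0, H ~ chi^2(2); p-value = 0.484432.
Step 6: alpha = 0.05. fail to reject H0.

H = 1.4496, df = 2, p = 0.484432, fail to reject H0.


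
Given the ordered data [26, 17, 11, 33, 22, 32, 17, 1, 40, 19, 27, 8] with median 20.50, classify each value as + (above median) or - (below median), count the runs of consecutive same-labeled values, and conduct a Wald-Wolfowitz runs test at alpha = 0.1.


Step 1: Compute median = 20.50; label A = above, B = below.
Labels in order: ABBAAABBABAB  (n_A = 6, n_B = 6)
Step 2: Count runs R = 8.
Step 3: Under H0 (random ordering), E[R] = 2*n_A*n_B/(n_A+n_B) + 1 = 2*6*6/12 + 1 = 7.0000.
        Var[R] = 2*n_A*n_B*(2*n_A*n_B - n_A - n_B) / ((n_A+n_B)^2 * (n_A+n_B-1)) = 4320/1584 = 2.7273.
        SD[R] = 1.6514.
Step 4: Continuity-corrected z = (R - 0.5 - E[R]) / SD[R] = (8 - 0.5 - 7.0000) / 1.6514 = 0.3028.
Step 5: Two-sided p-value via normal approximation = 2*(1 - Phi(|z|)) = 0.762069.
Step 6: alpha = 0.1. fail to reject H0.

R = 8, z = 0.3028, p = 0.762069, fail to reject H0.


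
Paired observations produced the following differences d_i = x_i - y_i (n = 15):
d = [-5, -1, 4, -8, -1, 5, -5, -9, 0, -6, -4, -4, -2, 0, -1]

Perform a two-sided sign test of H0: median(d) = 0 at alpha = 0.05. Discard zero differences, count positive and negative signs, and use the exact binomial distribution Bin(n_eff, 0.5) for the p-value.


Step 1: Discard zero differences. Original n = 15; n_eff = number of nonzero differences = 13.
Nonzero differences (with sign): -5, -1, +4, -8, -1, +5, -5, -9, -6, -4, -4, -2, -1
Step 2: Count signs: positive = 2, negative = 11.
Step 3: Under H0: P(positive) = 0.5, so the number of positives S ~ Bin(13, 0.5).
Step 4: Two-sided exact p-value = sum of Bin(13,0.5) probabilities at or below the observed probability = 0.022461.
Step 5: alpha = 0.05. reject H0.

n_eff = 13, pos = 2, neg = 11, p = 0.022461, reject H0.


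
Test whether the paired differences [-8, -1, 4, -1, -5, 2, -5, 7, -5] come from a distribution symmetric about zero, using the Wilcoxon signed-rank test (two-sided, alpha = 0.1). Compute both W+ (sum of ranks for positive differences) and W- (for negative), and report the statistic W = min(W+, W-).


Step 1: Drop any zero differences (none here) and take |d_i|.
|d| = [8, 1, 4, 1, 5, 2, 5, 7, 5]
Step 2: Midrank |d_i| (ties get averaged ranks).
ranks: |8|->9, |1|->1.5, |4|->4, |1|->1.5, |5|->6, |2|->3, |5|->6, |7|->8, |5|->6
Step 3: Attach original signs; sum ranks with positive sign and with negative sign.
W+ = 4 + 3 + 8 = 15
W- = 9 + 1.5 + 1.5 + 6 + 6 + 6 = 30
(Check: W+ + W- = 45 should equal n(n+1)/2 = 45.)
Step 4: Test statistic W = min(W+, W-) = 15.
Step 5: Ties in |d|, so use the tie-corrected normal approximation.
        E[W] = n(n+1)/4 = 9*10/4 = 22.5.
        Tie groups: |d|=1 (t=2), |d|=5 (t=3); sum(t^3 - t) = 30.
        Var[W] = n(n+1)(2n+1)/24 - sum(t^3-t)/48 = 1710/24 - 30/48 = 70.625.
        z = (W - E[W]) / sqrt(Var[W]) = (15 - 22.5) / 8.4039 = -0.8924.
        Two-sided p = 2*Phi(z) = 0.372154.
Step 6: alpha = 0.1. fail to reject H0.

W+ = 15, W- = 30, W = min = 15, p = 0.372154, fail to reject H0.


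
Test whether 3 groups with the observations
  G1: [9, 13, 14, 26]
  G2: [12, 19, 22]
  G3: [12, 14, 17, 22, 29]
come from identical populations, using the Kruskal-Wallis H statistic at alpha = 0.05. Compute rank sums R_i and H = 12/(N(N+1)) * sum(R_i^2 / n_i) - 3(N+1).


Step 1: Combine all N = 12 observations and assign midranks.
sorted (value, group, rank): (9,G1,1), (12,G2,2.5), (12,G3,2.5), (13,G1,4), (14,G1,5.5), (14,G3,5.5), (17,G3,7), (19,G2,8), (22,G2,9.5), (22,G3,9.5), (26,G1,11), (29,G3,12)
Step 2: Sum ranks within each group.
R_1 = 21.5 (n_1 = 4)
R_2 = 20 (n_2 = 3)
R_3 = 36.5 (n_3 = 5)
Step 3: H = 12/(N(N+1)) * sum(R_i^2/n_i) - 3(N+1)
     = 12/(12*13) * (21.5^2/4 + 20^2/3 + 36.5^2/5) - 3*13
     = 0.076923 * 515.346 - 39
     = 0.641987.
Step 4: Ties present; correction factor C = 1 - 18/(12^3 - 12) = 0.989510. Corrected H = 0.641987 / 0.989510 = 0.648793.
Step 5: Under H0, H ~ chi^2(2); p-value = 0.722964.
Step 6: alpha = 0.05. fail to reject H0.

H = 0.6488, df = 2, p = 0.722964, fail to reject H0.
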